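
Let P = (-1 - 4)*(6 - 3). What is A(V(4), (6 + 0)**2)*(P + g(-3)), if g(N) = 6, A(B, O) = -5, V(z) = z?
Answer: 45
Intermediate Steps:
P = -15 (P = -5*3 = -15)
A(V(4), (6 + 0)**2)*(P + g(-3)) = -5*(-15 + 6) = -5*(-9) = 45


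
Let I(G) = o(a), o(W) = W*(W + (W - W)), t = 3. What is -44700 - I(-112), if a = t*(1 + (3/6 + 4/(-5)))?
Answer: -4470441/100 ≈ -44704.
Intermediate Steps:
a = 21/10 (a = 3*(1 + (3/6 + 4/(-5))) = 3*(1 + (3*(1/6) + 4*(-1/5))) = 3*(1 + (1/2 - 4/5)) = 3*(1 - 3/10) = 3*(7/10) = 21/10 ≈ 2.1000)
o(W) = W**2 (o(W) = W*(W + 0) = W*W = W**2)
I(G) = 441/100 (I(G) = (21/10)**2 = 441/100)
-44700 - I(-112) = -44700 - 1*441/100 = -44700 - 441/100 = -4470441/100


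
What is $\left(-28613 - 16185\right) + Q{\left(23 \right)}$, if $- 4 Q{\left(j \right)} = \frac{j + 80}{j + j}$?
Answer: $- \frac{8242935}{184} \approx -44799.0$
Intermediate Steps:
$Q{\left(j \right)} = - \frac{80 + j}{8 j}$ ($Q{\left(j \right)} = - \frac{\left(j + 80\right) \frac{1}{j + j}}{4} = - \frac{\left(80 + j\right) \frac{1}{2 j}}{4} = - \frac{\frac{1}{2} \frac{1}{j} \left(80 + j\right)}{4} = - \frac{80 + j}{8 j}$)
$\left(-28613 - 16185\right) + Q{\left(23 \right)} = \left(-28613 - 16185\right) + \frac{-80 - 23}{8 \cdot 23} = -44798 + \frac{1}{8} \cdot \frac{1}{23} \left(-80 - 23\right) = -44798 + \frac{1}{8} \cdot \frac{1}{23} \left(-103\right) = -44798 - \frac{103}{184} = - \frac{8242935}{184}$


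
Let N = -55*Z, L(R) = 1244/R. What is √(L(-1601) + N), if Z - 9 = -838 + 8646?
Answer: I*√1102011813579/1601 ≈ 655.7*I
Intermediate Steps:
Z = 7817 (Z = 9 + (-838 + 8646) = 9 + 7808 = 7817)
N = -429935 (N = -55*7817 = -429935)
√(L(-1601) + N) = √(1244/(-1601) - 429935) = √(1244*(-1/1601) - 429935) = √(-1244/1601 - 429935) = √(-688327179/1601) = I*√1102011813579/1601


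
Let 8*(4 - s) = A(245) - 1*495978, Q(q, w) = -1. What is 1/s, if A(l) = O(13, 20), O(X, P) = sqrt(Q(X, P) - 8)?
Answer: 3968080/246025920109 + 24*I/246025920109 ≈ 1.6129e-5 + 9.7551e-11*I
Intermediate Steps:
O(X, P) = 3*I (O(X, P) = sqrt(-1 - 8) = sqrt(-9) = 3*I)
A(l) = 3*I
s = 248005/4 - 3*I/8 (s = 4 - (3*I - 1*495978)/8 = 4 - (3*I - 495978)/8 = 4 - (-495978 + 3*I)/8 = 4 + (247989/4 - 3*I/8) = 248005/4 - 3*I/8 ≈ 62001.0 - 0.375*I)
1/s = 1/(248005/4 - 3*I/8) = 64*(248005/4 + 3*I/8)/246025920109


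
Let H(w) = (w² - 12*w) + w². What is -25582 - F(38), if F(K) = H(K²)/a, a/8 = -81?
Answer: -1553024/81 ≈ -19173.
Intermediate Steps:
a = -648 (a = 8*(-81) = -648)
H(w) = -12*w + 2*w²
F(K) = -K²*(-6 + K²)/324 (F(K) = (2*K²*(-6 + K²))/(-648) = (2*K²*(-6 + K²))*(-1/648) = -K²*(-6 + K²)/324)
-25582 - F(38) = -25582 - 38²*(6 - 1*38²)/324 = -25582 - 1444*(6 - 1*1444)/324 = -25582 - 1444*(6 - 1444)/324 = -25582 - 1444*(-1438)/324 = -25582 - 1*(-519118/81) = -25582 + 519118/81 = -1553024/81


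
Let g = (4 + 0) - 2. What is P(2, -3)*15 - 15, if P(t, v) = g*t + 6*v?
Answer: -225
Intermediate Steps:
g = 2 (g = 4 - 2 = 2)
P(t, v) = 2*t + 6*v
P(2, -3)*15 - 15 = (2*2 + 6*(-3))*15 - 15 = (4 - 18)*15 - 15 = -14*15 - 15 = -210 - 15 = -225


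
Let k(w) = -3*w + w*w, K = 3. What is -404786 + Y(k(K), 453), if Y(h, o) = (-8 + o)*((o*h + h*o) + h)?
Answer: -404786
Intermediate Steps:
k(w) = w**2 - 3*w (k(w) = -3*w + w**2 = w**2 - 3*w)
Y(h, o) = (-8 + o)*(h + 2*h*o) (Y(h, o) = (-8 + o)*((h*o + h*o) + h) = (-8 + o)*(2*h*o + h) = (-8 + o)*(h + 2*h*o))
-404786 + Y(k(K), 453) = -404786 + (3*(-3 + 3))*(-8 - 15*453 + 2*453**2) = -404786 + (3*0)*(-8 - 6795 + 2*205209) = -404786 + 0*(-8 - 6795 + 410418) = -404786 + 0*403615 = -404786 + 0 = -404786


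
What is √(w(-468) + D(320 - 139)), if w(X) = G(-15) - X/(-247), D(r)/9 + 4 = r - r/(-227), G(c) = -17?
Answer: √29414948971/4313 ≈ 39.765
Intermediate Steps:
D(r) = -36 + 2052*r/227 (D(r) = -36 + 9*(r - r/(-227)) = -36 + 9*(r - r*(-1)/227) = -36 + 9*(r - (-1)*r/227) = -36 + 9*(r + r/227) = -36 + 9*(228*r/227) = -36 + 2052*r/227)
w(X) = -17 + X/247 (w(X) = -17 - X/(-247) = -17 - X*(-1)/247 = -17 - (-1)*X/247 = -17 + X/247)
√(w(-468) + D(320 - 139)) = √((-17 + (1/247)*(-468)) + (-36 + 2052*(320 - 139)/227)) = √((-17 - 36/19) + (-36 + (2052/227)*181)) = √(-359/19 + (-36 + 371412/227)) = √(-359/19 + 363240/227) = √(6820067/4313) = √29414948971/4313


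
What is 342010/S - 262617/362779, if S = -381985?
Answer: -44877960107/27715227263 ≈ -1.6193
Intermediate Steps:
342010/S - 262617/362779 = 342010/(-381985) - 262617/362779 = 342010*(-1/381985) - 262617*1/362779 = -68402/76397 - 262617/362779 = -44877960107/27715227263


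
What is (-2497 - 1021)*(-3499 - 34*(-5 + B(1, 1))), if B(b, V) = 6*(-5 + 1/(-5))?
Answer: 39897638/5 ≈ 7.9795e+6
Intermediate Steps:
B(b, V) = -156/5 (B(b, V) = 6*(-5 - ⅕) = 6*(-26/5) = -156/5)
(-2497 - 1021)*(-3499 - 34*(-5 + B(1, 1))) = (-2497 - 1021)*(-3499 - 34*(-5 - 156/5)) = -3518*(-3499 - 34*(-181/5)) = -3518*(-3499 + 6154/5) = -3518*(-11341/5) = 39897638/5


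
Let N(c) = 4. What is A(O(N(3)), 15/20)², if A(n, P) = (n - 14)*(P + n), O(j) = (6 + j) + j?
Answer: 0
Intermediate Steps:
O(j) = 6 + 2*j
A(n, P) = (-14 + n)*(P + n)
A(O(N(3)), 15/20)² = ((6 + 2*4)² - 210/20 - 14*(6 + 2*4) + (15/20)*(6 + 2*4))² = ((6 + 8)² - 210/20 - 14*(6 + 8) + (15*(1/20))*(6 + 8))² = (14² - 14*¾ - 14*14 + (¾)*14)² = (196 - 21/2 - 196 + 21/2)² = 0² = 0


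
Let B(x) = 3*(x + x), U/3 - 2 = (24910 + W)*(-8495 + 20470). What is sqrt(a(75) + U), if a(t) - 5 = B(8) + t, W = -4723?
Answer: sqrt(725218109) ≈ 26930.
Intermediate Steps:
U = 725217981 (U = 6 + 3*((24910 - 4723)*(-8495 + 20470)) = 6 + 3*(20187*11975) = 6 + 3*241739325 = 6 + 725217975 = 725217981)
B(x) = 6*x (B(x) = 3*(2*x) = 6*x)
a(t) = 53 + t (a(t) = 5 + (6*8 + t) = 5 + (48 + t) = 53 + t)
sqrt(a(75) + U) = sqrt((53 + 75) + 725217981) = sqrt(128 + 725217981) = sqrt(725218109)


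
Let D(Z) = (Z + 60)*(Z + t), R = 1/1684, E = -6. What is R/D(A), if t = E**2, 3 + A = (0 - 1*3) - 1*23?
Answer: 1/365428 ≈ 2.7365e-6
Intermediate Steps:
A = -29 (A = -3 + ((0 - 1*3) - 1*23) = -3 + ((0 - 3) - 23) = -3 + (-3 - 23) = -3 - 26 = -29)
R = 1/1684 ≈ 0.00059382
t = 36 (t = (-6)**2 = 36)
D(Z) = (36 + Z)*(60 + Z) (D(Z) = (Z + 60)*(Z + 36) = (60 + Z)*(36 + Z) = (36 + Z)*(60 + Z))
R/D(A) = 1/(1684*(2160 + (-29)**2 + 96*(-29))) = 1/(1684*(2160 + 841 - 2784)) = (1/1684)/217 = (1/1684)*(1/217) = 1/365428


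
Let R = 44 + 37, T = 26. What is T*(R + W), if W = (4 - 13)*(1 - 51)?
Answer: 13806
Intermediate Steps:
R = 81
W = 450 (W = -9*(-50) = 450)
T*(R + W) = 26*(81 + 450) = 26*531 = 13806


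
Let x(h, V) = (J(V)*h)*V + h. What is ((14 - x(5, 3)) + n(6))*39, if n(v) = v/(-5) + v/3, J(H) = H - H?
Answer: 1911/5 ≈ 382.20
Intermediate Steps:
J(H) = 0
x(h, V) = h (x(h, V) = (0*h)*V + h = 0*V + h = 0 + h = h)
n(v) = 2*v/15 (n(v) = v*(-1/5) + v*(1/3) = -v/5 + v/3 = 2*v/15)
((14 - x(5, 3)) + n(6))*39 = ((14 - 1*5) + (2/15)*6)*39 = ((14 - 5) + 4/5)*39 = (9 + 4/5)*39 = (49/5)*39 = 1911/5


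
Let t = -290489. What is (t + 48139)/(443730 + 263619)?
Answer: -242350/707349 ≈ -0.34262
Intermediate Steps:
(t + 48139)/(443730 + 263619) = (-290489 + 48139)/(443730 + 263619) = -242350/707349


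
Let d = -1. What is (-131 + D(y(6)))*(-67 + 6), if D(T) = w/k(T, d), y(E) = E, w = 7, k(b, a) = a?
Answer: 8418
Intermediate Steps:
D(T) = -7 (D(T) = 7/(-1) = 7*(-1) = -7)
(-131 + D(y(6)))*(-67 + 6) = (-131 - 7)*(-67 + 6) = -138*(-61) = 8418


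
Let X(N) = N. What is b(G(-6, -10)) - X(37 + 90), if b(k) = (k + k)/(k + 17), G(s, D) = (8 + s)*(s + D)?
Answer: -1841/15 ≈ -122.73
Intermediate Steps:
G(s, D) = (8 + s)*(D + s)
b(k) = 2*k/(17 + k) (b(k) = (2*k)/(17 + k) = 2*k/(17 + k))
b(G(-6, -10)) - X(37 + 90) = 2*((-6)**2 + 8*(-10) + 8*(-6) - 10*(-6))/(17 + ((-6)**2 + 8*(-10) + 8*(-6) - 10*(-6))) - (37 + 90) = 2*(36 - 80 - 48 + 60)/(17 + (36 - 80 - 48 + 60)) - 1*127 = 2*(-32)/(17 - 32) - 127 = 2*(-32)/(-15) - 127 = 2*(-32)*(-1/15) - 127 = 64/15 - 127 = -1841/15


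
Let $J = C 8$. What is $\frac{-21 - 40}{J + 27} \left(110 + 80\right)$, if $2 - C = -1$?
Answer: $- \frac{11590}{51} \approx -227.25$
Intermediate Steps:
$C = 3$ ($C = 2 - -1 = 2 + 1 = 3$)
$J = 24$ ($J = 3 \cdot 8 = 24$)
$\frac{-21 - 40}{J + 27} \left(110 + 80\right) = \frac{-21 - 40}{24 + 27} \left(110 + 80\right) = - \frac{61}{51} \cdot 190 = \left(-61\right) \frac{1}{51} \cdot 190 = \left(- \frac{61}{51}\right) 190 = - \frac{11590}{51}$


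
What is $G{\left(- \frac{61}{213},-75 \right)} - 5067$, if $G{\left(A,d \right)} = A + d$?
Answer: $- \frac{1095307}{213} \approx -5142.3$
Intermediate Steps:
$G{\left(- \frac{61}{213},-75 \right)} - 5067 = \left(- \frac{61}{213} - 75\right) - 5067 = - \frac{16036}{213} - 5067 = - \frac{1095307}{213}$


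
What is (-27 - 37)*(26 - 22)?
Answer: -256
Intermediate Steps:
(-27 - 37)*(26 - 22) = -64*4 = -256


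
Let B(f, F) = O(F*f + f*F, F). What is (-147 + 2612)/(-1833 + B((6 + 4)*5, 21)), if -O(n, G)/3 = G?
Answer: -2465/1896 ≈ -1.3001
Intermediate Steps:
O(n, G) = -3*G
B(f, F) = -3*F
(-147 + 2612)/(-1833 + B((6 + 4)*5, 21)) = (-147 + 2612)/(-1833 - 3*21) = 2465/(-1833 - 63) = 2465/(-1896) = 2465*(-1/1896) = -2465/1896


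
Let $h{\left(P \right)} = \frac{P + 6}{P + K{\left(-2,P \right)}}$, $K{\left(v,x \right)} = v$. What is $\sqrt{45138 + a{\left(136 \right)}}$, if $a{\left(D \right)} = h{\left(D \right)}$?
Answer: $\frac{\sqrt{202629239}}{67} \approx 212.46$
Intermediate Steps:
$h{\left(P \right)} = \frac{6 + P}{-2 + P}$ ($h{\left(P \right)} = \frac{P + 6}{P - 2} = \frac{6 + P}{-2 + P}$)
$a{\left(D \right)} = \frac{6 + D}{-2 + D}$
$\sqrt{45138 + a{\left(136 \right)}} = \sqrt{45138 + \frac{6 + 136}{-2 + 136}} = \sqrt{45138 + \frac{1}{134} \cdot 142} = \sqrt{45138 + \frac{71}{67}} = \sqrt{\frac{3024317}{67}} = \frac{\sqrt{202629239}}{67}$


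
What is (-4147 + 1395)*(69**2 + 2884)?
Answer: -21039040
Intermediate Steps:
(-4147 + 1395)*(69**2 + 2884) = -2752*(4761 + 2884) = -2752*7645 = -21039040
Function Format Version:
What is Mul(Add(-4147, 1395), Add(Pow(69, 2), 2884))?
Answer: -21039040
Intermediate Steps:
Mul(Add(-4147, 1395), Add(Pow(69, 2), 2884)) = Mul(-2752, Add(4761, 2884)) = Mul(-2752, 7645) = -21039040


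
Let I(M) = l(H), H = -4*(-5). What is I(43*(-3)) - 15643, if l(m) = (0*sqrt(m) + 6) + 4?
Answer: -15633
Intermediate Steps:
H = 20
l(m) = 10 (l(m) = (0 + 6) + 4 = 6 + 4 = 10)
I(M) = 10
I(43*(-3)) - 15643 = 10 - 15643 = -15633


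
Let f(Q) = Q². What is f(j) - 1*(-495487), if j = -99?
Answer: 505288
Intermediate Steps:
f(j) - 1*(-495487) = (-99)² - 1*(-495487) = 9801 + 495487 = 505288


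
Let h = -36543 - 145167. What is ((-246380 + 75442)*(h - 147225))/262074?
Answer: 9371248505/43679 ≈ 2.1455e+5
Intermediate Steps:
h = -181710
((-246380 + 75442)*(h - 147225))/262074 = ((-246380 + 75442)*(-181710 - 147225))/262074 = -170938*(-328935)*(1/262074) = 56227491030*(1/262074) = 9371248505/43679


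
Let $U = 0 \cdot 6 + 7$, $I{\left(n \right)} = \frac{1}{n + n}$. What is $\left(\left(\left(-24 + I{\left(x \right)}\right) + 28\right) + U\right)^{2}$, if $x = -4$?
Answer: $\frac{7569}{64} \approx 118.27$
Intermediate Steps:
$I{\left(n \right)} = \frac{1}{2 n}$
$U = 7$ ($U = 0 + 7 = 7$)
$\left(\left(\left(-24 + I{\left(x \right)}\right) + 28\right) + U\right)^{2} = \left(\left(\left(-24 + \frac{1}{2 \left(-4\right)}\right) + 28\right) + 7\right)^{2} = \left(\left(\left(-24 + \frac{1}{2} \left(- \frac{1}{4}\right)\right) + 28\right) + 7\right)^{2} = \left(\left(\left(-24 - \frac{1}{8}\right) + 28\right) + 7\right)^{2} = \left(\left(- \frac{193}{8} + 28\right) + 7\right)^{2} = \left(\frac{31}{8} + 7\right)^{2} = \left(\frac{87}{8}\right)^{2} = \frac{7569}{64}$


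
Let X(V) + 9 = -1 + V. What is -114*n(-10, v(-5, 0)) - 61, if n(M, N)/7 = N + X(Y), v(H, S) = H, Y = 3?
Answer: 9515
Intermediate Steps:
X(V) = -10 + V (X(V) = -9 + (-1 + V) = -10 + V)
n(M, N) = -49 + 7*N (n(M, N) = 7*(N + (-10 + 3)) = 7*(N - 7) = 7*(-7 + N) = -49 + 7*N)
-114*n(-10, v(-5, 0)) - 61 = -114*(-49 + 7*(-5)) - 61 = -114*(-49 - 35) - 61 = -114*(-84) - 61 = 9576 - 61 = 9515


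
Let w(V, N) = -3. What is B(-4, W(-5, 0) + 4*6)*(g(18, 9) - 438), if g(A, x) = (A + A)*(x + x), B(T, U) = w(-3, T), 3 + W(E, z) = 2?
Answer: -630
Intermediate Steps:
W(E, z) = -1 (W(E, z) = -3 + 2 = -1)
B(T, U) = -3
g(A, x) = 4*A*x (g(A, x) = (2*A)*(2*x) = 4*A*x)
B(-4, W(-5, 0) + 4*6)*(g(18, 9) - 438) = -3*(4*18*9 - 438) = -3*(648 - 438) = -3*210 = -630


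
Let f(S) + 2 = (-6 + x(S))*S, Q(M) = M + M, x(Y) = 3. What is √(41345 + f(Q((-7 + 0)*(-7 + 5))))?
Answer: √41259 ≈ 203.12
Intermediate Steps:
Q(M) = 2*M
f(S) = -2 - 3*S (f(S) = -2 + (-6 + 3)*S = -2 - 3*S)
√(41345 + f(Q((-7 + 0)*(-7 + 5)))) = √(41345 + (-2 - 6*(-7 + 0)*(-7 + 5))) = √(41345 + (-2 - 6*(-7*(-2)))) = √(41345 + (-2 - 6*14)) = √(41345 + (-2 - 3*28)) = √(41345 + (-2 - 84)) = √(41345 - 86) = √41259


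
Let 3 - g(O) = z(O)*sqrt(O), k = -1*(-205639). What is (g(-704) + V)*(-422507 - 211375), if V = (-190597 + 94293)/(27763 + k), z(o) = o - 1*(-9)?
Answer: -14723177214/8977 - 3524383920*I*sqrt(11) ≈ -1.6401e+6 - 1.1689e+10*I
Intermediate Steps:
z(o) = 9 + o (z(o) = o + 9 = 9 + o)
k = 205639
g(O) = 3 - sqrt(O)*(9 + O) (g(O) = 3 - (9 + O)*sqrt(O) = 3 - sqrt(O)*(9 + O))
V = -3704/8977 (V = (-190597 + 94293)/(27763 + 205639) = -96304/233402 = -96304*1/233402 = -3704/8977 ≈ -0.41261)
(g(-704) + V)*(-422507 - 211375) = ((3 - sqrt(-704)*(9 - 704)) - 3704/8977)*(-422507 - 211375) = ((3 - 1*8*I*sqrt(11)*(-695)) - 3704/8977)*(-633882) = ((3 + 5560*I*sqrt(11)) - 3704/8977)*(-633882) = (23227/8977 + 5560*I*sqrt(11))*(-633882) = -14723177214/8977 - 3524383920*I*sqrt(11)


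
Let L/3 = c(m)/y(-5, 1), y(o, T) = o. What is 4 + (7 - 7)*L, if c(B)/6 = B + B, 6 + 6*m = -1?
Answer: 4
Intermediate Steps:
m = -7/6 (m = -1 + (⅙)*(-1) = -1 - ⅙ = -7/6 ≈ -1.1667)
c(B) = 12*B (c(B) = 6*(B + B) = 6*(2*B) = 12*B)
L = 42/5 (L = 3*((12*(-7/6))/(-5)) = 3*(-14*(-⅕)) = 3*(14/5) = 42/5 ≈ 8.4000)
4 + (7 - 7)*L = 4 + (7 - 7)*(42/5) = 4 + 0*(42/5) = 4 + 0 = 4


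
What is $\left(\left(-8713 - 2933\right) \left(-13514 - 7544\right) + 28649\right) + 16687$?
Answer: $245286804$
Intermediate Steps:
$\left(\left(-8713 - 2933\right) \left(-13514 - 7544\right) + 28649\right) + 16687 = \left(\left(-11646\right) \left(-21058\right) + 28649\right) + 16687 = \left(245241468 + 28649\right) + 16687 = 245270117 + 16687 = 245286804$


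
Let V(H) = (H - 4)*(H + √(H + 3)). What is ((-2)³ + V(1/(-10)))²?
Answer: 1063571/10000 + 31119*√290/5000 ≈ 212.34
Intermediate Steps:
V(H) = (-4 + H)*(H + √(3 + H))
((-2)³ + V(1/(-10)))² = ((-2)³ + ((1/(-10))² - 4/(-10) - 4*√(3 + 1/(-10)) + √(3 + 1/(-10))/(-10)))² = (-8 + ((-⅒)² - 4*(-⅒) - 4*√(3 - ⅒) - √(3 - ⅒)/10))² = (-8 + (1/100 + ⅖ - 2*√290/5 - √290/100))² = (-8 + (41/100 - 41*√290/100))² = (-759/100 - 41*√290/100)²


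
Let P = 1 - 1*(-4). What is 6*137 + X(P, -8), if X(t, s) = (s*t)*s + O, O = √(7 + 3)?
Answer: 1142 + √10 ≈ 1145.2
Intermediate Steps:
O = √10 ≈ 3.1623
P = 5 (P = 1 + 4 = 5)
X(t, s) = √10 + t*s² (X(t, s) = (s*t)*s + √10 = t*s² + √10 = √10 + t*s²)
6*137 + X(P, -8) = 6*137 + (√10 + 5*(-8)²) = 822 + (√10 + 5*64) = 822 + (√10 + 320) = 822 + (320 + √10) = 1142 + √10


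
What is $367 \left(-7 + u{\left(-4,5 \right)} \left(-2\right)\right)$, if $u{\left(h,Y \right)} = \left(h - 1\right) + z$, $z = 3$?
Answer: $-1101$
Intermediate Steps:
$u{\left(h,Y \right)} = 2 + h$ ($u{\left(h,Y \right)} = \left(h - 1\right) + 3 = \left(-1 + h\right) + 3 = 2 + h$)
$367 \left(-7 + u{\left(-4,5 \right)} \left(-2\right)\right) = 367 \left(-7 + \left(2 - 4\right) \left(-2\right)\right) = 367 \left(-7 - -4\right) = 367 \left(-7 + 4\right) = 367 \left(-3\right) = -1101$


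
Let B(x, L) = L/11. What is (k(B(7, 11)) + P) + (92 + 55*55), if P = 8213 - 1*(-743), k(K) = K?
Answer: 12074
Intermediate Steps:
B(x, L) = L/11 (B(x, L) = L*(1/11) = L/11)
P = 8956 (P = 8213 + 743 = 8956)
(k(B(7, 11)) + P) + (92 + 55*55) = ((1/11)*11 + 8956) + (92 + 55*55) = (1 + 8956) + (92 + 3025) = 8957 + 3117 = 12074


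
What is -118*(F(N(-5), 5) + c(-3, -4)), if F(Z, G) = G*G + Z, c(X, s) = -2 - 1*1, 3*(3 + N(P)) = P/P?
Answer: -6844/3 ≈ -2281.3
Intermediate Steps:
N(P) = -8/3 (N(P) = -3 + (P/P)/3 = -3 + (1/3)*1 = -3 + 1/3 = -8/3)
c(X, s) = -3 (c(X, s) = -2 - 1 = -3)
F(Z, G) = Z + G**2 (F(Z, G) = G**2 + Z = Z + G**2)
-118*(F(N(-5), 5) + c(-3, -4)) = -118*((-8/3 + 5**2) - 3) = -118*((-8/3 + 25) - 3) = -118*(67/3 - 3) = -118*58/3 = -6844/3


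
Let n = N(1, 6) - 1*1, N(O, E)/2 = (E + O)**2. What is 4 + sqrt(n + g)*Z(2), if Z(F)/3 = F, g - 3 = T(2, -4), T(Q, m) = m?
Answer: 4 + 24*sqrt(6) ≈ 62.788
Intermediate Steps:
N(O, E) = 2*(E + O)**2
g = -1 (g = 3 - 4 = -1)
n = 97 (n = 2*(6 + 1)**2 - 1*1 = 2*7**2 - 1 = 2*49 - 1 = 98 - 1 = 97)
Z(F) = 3*F
4 + sqrt(n + g)*Z(2) = 4 + sqrt(97 - 1)*(3*2) = 4 + sqrt(96)*6 = 4 + (4*sqrt(6))*6 = 4 + 24*sqrt(6)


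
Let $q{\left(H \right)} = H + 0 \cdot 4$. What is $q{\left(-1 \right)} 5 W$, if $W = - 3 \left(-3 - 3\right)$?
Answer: $-90$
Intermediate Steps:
$q{\left(H \right)} = H$ ($q{\left(H \right)} = H + 0 = H$)
$W = 18$ ($W = \left(-3\right) \left(-6\right) = 18$)
$q{\left(-1 \right)} 5 W = \left(-1\right) 5 \cdot 18 = \left(-5\right) 18 = -90$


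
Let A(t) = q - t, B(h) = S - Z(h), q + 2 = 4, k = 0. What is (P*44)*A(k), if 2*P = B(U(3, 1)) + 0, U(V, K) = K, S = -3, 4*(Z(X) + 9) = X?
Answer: 253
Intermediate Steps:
Z(X) = -9 + X/4
q = 2 (q = -2 + 4 = 2)
B(h) = 6 - h/4 (B(h) = -3 - (-9 + h/4) = -3 + (9 - h/4) = 6 - h/4)
P = 23/8 (P = ((6 - ¼*1) + 0)/2 = ((6 - ¼) + 0)/2 = (23/4 + 0)/2 = (½)*(23/4) = 23/8 ≈ 2.8750)
A(t) = 2 - t
(P*44)*A(k) = ((23/8)*44)*(2 - 1*0) = 253*(2 + 0)/2 = (253/2)*2 = 253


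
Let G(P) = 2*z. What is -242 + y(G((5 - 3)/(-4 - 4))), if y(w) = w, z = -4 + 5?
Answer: -240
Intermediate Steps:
z = 1
G(P) = 2 (G(P) = 2*1 = 2)
-242 + y(G((5 - 3)/(-4 - 4))) = -242 + 2 = -240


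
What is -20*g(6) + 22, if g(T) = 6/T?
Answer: 2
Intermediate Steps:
-20*g(6) + 22 = -120/6 + 22 = -20*1 + 22 = -20 + 22 = 2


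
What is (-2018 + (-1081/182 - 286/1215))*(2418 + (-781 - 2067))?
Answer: 19247049701/22113 ≈ 8.7040e+5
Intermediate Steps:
(-2018 + (-1081/182 - 286/1215))*(2418 + (-781 - 2067)) = (-2018 + (-1081*1/182 - 286*1/1215))*(2418 - 2848) = (-2018 + (-1081/182 - 286/1215))*(-430) = (-2018 - 1365467/221130)*(-430) = -447605807/221130*(-430) = 19247049701/22113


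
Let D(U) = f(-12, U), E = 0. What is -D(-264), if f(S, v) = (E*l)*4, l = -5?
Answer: 0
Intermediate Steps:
f(S, v) = 0 (f(S, v) = (0*(-5))*4 = 0*4 = 0)
D(U) = 0
-D(-264) = -1*0 = 0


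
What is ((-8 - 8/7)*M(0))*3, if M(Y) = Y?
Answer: 0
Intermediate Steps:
((-8 - 8/7)*M(0))*3 = ((-8 - 8/7)*0)*3 = -64/7*0*3 = 0*3 = 0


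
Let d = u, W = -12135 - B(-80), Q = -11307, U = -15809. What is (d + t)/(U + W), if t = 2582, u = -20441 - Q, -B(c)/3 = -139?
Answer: 6552/28361 ≈ 0.23102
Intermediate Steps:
B(c) = 417 (B(c) = -3*(-139) = 417)
W = -12552 (W = -12135 - 1*417 = -12135 - 417 = -12552)
u = -9134 (u = -20441 - 1*(-11307) = -20441 + 11307 = -9134)
d = -9134
(d + t)/(U + W) = (-9134 + 2582)/(-15809 - 12552) = -6552/(-28361) = -6552*(-1/28361) = 6552/28361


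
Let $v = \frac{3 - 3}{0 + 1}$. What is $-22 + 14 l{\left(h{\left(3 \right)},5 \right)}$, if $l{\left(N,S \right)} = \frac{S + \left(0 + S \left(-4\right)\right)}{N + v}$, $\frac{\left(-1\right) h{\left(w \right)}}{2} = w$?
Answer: $13$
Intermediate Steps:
$v = 0$ ($v = \frac{0}{1} = 0 \cdot 1 = 0$)
$h{\left(w \right)} = - 2 w$
$l{\left(N,S \right)} = - \frac{3 S}{N}$ ($l{\left(N,S \right)} = \frac{S + \left(0 + S \left(-4\right)\right)}{N + 0} = \frac{S + \left(0 - 4 S\right)}{N} = \frac{S - 4 S}{N} = \frac{\left(-3\right) S}{N} = - \frac{3 S}{N}$)
$-22 + 14 l{\left(h{\left(3 \right)},5 \right)} = -22 + 14 \left(\left(-3\right) 5 \frac{1}{\left(-2\right) 3}\right) = -22 + 14 \left(\left(-3\right) 5 \frac{1}{-6}\right) = -22 + 14 \left(\left(-3\right) 5 \left(- \frac{1}{6}\right)\right) = -22 + 14 \cdot \frac{5}{2} = -22 + 35 = 13$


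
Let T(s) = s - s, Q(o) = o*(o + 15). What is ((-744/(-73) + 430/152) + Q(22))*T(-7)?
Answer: 0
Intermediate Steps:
Q(o) = o*(15 + o)
T(s) = 0
((-744/(-73) + 430/152) + Q(22))*T(-7) = ((-744/(-73) + 430/152) + 22*(15 + 22))*0 = ((-744*(-1/73) + 430*(1/152)) + 22*37)*0 = ((744/73 + 215/76) + 814)*0 = (72239/5548 + 814)*0 = (4588311/5548)*0 = 0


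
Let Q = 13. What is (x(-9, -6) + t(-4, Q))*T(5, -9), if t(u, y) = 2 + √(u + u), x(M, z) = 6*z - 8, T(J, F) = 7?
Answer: -294 + 14*I*√2 ≈ -294.0 + 19.799*I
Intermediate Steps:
x(M, z) = -8 + 6*z
t(u, y) = 2 + √2*√u (t(u, y) = 2 + √(2*u) = 2 + √2*√u)
(x(-9, -6) + t(-4, Q))*T(5, -9) = ((-8 + 6*(-6)) + (2 + √2*√(-4)))*7 = ((-8 - 36) + (2 + √2*(2*I)))*7 = (-44 + (2 + 2*I*√2))*7 = (-42 + 2*I*√2)*7 = -294 + 14*I*√2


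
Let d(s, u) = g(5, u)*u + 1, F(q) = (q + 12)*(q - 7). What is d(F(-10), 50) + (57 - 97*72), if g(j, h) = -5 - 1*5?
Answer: -7426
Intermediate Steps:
F(q) = (-7 + q)*(12 + q) (F(q) = (12 + q)*(-7 + q) = (-7 + q)*(12 + q))
g(j, h) = -10 (g(j, h) = -5 - 5 = -10)
d(s, u) = 1 - 10*u (d(s, u) = -10*u + 1 = 1 - 10*u)
d(F(-10), 50) + (57 - 97*72) = (1 - 10*50) + (57 - 97*72) = (1 - 500) + (57 - 6984) = -499 - 6927 = -7426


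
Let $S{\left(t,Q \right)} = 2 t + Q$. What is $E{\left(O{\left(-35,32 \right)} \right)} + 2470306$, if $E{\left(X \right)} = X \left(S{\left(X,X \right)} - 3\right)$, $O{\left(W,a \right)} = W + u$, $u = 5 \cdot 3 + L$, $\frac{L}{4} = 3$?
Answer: $2470522$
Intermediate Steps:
$L = 12$ ($L = 4 \cdot 3 = 12$)
$S{\left(t,Q \right)} = Q + 2 t$
$u = 27$ ($u = 5 \cdot 3 + 12 = 15 + 12 = 27$)
$O{\left(W,a \right)} = 27 + W$ ($O{\left(W,a \right)} = W + 27 = 27 + W$)
$E{\left(X \right)} = X \left(-3 + 3 X\right)$ ($E{\left(X \right)} = X \left(\left(X + 2 X\right) - 3\right) = X \left(3 X - 3\right) = X \left(-3 + 3 X\right)$)
$E{\left(O{\left(-35,32 \right)} \right)} + 2470306 = 3 \left(27 - 35\right) \left(-1 + \left(27 - 35\right)\right) + 2470306 = 3 \left(-8\right) \left(-1 - 8\right) + 2470306 = 3 \left(-8\right) \left(-9\right) + 2470306 = 216 + 2470306 = 2470522$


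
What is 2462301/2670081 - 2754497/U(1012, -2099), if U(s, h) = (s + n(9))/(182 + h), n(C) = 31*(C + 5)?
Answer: 1566557907816435/428993014 ≈ 3.6517e+6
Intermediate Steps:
n(C) = 155 + 31*C (n(C) = 31*(5 + C) = 155 + 31*C)
U(s, h) = (434 + s)/(182 + h) (U(s, h) = (s + (155 + 31*9))/(182 + h) = (s + (155 + 279))/(182 + h) = (s + 434)/(182 + h) = (434 + s)/(182 + h))
2462301/2670081 - 2754497/U(1012, -2099) = 2462301/2670081 - 2754497*(182 - 2099)/(434 + 1012) = 2462301*(1/2670081) - 2754497/(1446/(-1917)) = 820767/890027 - 2754497/((-1/1917*1446)) = 820767/890027 - 2754497/(-482/639) = 820767/890027 - 2754497*(-639/482) = 820767/890027 + 1760123583/482 = 1566557907816435/428993014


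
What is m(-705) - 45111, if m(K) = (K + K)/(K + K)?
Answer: -45110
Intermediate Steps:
m(K) = 1 (m(K) = (2*K)/((2*K)) = (2*K)*(1/(2*K)) = 1)
m(-705) - 45111 = 1 - 45111 = -45110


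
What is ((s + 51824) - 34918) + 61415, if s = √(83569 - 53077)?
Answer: 78321 + 66*√7 ≈ 78496.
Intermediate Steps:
s = 66*√7 (s = √30492 = 66*√7 ≈ 174.62)
((s + 51824) - 34918) + 61415 = ((66*√7 + 51824) - 34918) + 61415 = ((51824 + 66*√7) - 34918) + 61415 = (16906 + 66*√7) + 61415 = 78321 + 66*√7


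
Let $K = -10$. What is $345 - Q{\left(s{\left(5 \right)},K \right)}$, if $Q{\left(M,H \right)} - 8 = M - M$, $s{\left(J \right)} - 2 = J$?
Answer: $337$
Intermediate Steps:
$s{\left(J \right)} = 2 + J$
$Q{\left(M,H \right)} = 8$ ($Q{\left(M,H \right)} = 8 + \left(M - M\right) = 8 + 0 = 8$)
$345 - Q{\left(s{\left(5 \right)},K \right)} = 345 - 8 = 337$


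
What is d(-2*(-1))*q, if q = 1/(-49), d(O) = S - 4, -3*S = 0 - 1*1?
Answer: 11/147 ≈ 0.074830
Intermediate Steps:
S = ⅓ (S = -(0 - 1*1)/3 = -(0 - 1)/3 = -⅓*(-1) = ⅓ ≈ 0.33333)
d(O) = -11/3 (d(O) = ⅓ - 4 = -11/3)
q = -1/49 ≈ -0.020408
d(-2*(-1))*q = -11/3*(-1/49) = 11/147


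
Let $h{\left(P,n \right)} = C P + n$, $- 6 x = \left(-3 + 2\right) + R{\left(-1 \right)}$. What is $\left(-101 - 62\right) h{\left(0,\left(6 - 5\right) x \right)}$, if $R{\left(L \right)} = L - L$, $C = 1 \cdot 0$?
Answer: $- \frac{163}{6} \approx -27.167$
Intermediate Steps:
$C = 0$
$R{\left(L \right)} = 0$
$x = \frac{1}{6}$ ($x = - \frac{\left(-3 + 2\right) + 0}{6} = - \frac{-1 + 0}{6} = \left(- \frac{1}{6}\right) \left(-1\right) = \frac{1}{6} \approx 0.16667$)
$h{\left(P,n \right)} = n$ ($h{\left(P,n \right)} = 0 P + n = 0 + n = n$)
$\left(-101 - 62\right) h{\left(0,\left(6 - 5\right) x \right)} = \left(-101 - 62\right) \left(6 - 5\right) \frac{1}{6} = - 163 \cdot 1 \cdot \frac{1}{6} = \left(-163\right) \frac{1}{6} = - \frac{163}{6}$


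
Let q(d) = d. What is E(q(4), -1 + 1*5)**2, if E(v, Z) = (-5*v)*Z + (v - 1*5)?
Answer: 6561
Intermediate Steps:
E(v, Z) = -5 + v - 5*Z*v (E(v, Z) = -5*Z*v + (v - 5) = -5*Z*v + (-5 + v) = -5 + v - 5*Z*v)
E(q(4), -1 + 1*5)**2 = (-5 + 4 - 5*(-1 + 1*5)*4)**2 = (-5 + 4 - 5*(-1 + 5)*4)**2 = (-5 + 4 - 5*4*4)**2 = (-5 + 4 - 80)**2 = (-81)**2 = 6561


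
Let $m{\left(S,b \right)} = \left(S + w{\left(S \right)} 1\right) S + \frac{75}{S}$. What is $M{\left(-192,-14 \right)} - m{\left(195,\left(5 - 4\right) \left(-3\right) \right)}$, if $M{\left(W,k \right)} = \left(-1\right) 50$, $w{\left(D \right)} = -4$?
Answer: $- \frac{484840}{13} \approx -37295.0$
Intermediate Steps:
$M{\left(W,k \right)} = -50$
$m{\left(S,b \right)} = \frac{75}{S} + S \left(-4 + S\right)$ ($m{\left(S,b \right)} = \left(S - 4\right) S + \frac{75}{S} = \left(-4 + S\right) S + \frac{75}{S} = S \left(-4 + S\right) + \frac{75}{S} = \frac{75}{S} + S \left(-4 + S\right)$)
$M{\left(-192,-14 \right)} - m{\left(195,\left(5 - 4\right) \left(-3\right) \right)} = -50 - \frac{75 + 195^{2} \left(-4 + 195\right)}{195} = -50 - \frac{75 + 38025 \cdot 191}{195} = -50 - \frac{75 + 7262775}{195} = -50 - \frac{1}{195} \cdot 7262850 = -50 - \frac{484190}{13} = - \frac{484840}{13}$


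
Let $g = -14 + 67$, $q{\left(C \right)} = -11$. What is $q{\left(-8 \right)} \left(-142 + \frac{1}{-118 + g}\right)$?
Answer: $\frac{101541}{65} \approx 1562.2$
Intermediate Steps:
$g = 53$
$q{\left(-8 \right)} \left(-142 + \frac{1}{-118 + g}\right) = - 11 \left(-142 + \frac{1}{-118 + 53}\right) = - 11 \left(-142 + \frac{1}{-65}\right) = - 11 \left(-142 - \frac{1}{65}\right) = \left(-11\right) \left(- \frac{9231}{65}\right) = \frac{101541}{65}$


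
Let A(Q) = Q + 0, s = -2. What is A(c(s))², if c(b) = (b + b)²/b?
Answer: 64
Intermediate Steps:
c(b) = 4*b (c(b) = (2*b)²/b = (4*b²)/b = 4*b)
A(Q) = Q
A(c(s))² = (4*(-2))² = (-8)² = 64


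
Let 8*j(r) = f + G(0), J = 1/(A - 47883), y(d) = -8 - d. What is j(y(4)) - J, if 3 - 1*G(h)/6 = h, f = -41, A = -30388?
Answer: -1800225/626168 ≈ -2.8750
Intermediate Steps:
G(h) = 18 - 6*h
J = -1/78271 (J = 1/(-30388 - 47883) = 1/(-78271) = -1/78271 ≈ -1.2776e-5)
j(r) = -23/8 (j(r) = (-41 + (18 - 6*0))/8 = (-41 + (18 + 0))/8 = (-41 + 18)/8 = (⅛)*(-23) = -23/8)
j(y(4)) - J = -23/8 - 1*(-1/78271) = -23/8 + 1/78271 = -1800225/626168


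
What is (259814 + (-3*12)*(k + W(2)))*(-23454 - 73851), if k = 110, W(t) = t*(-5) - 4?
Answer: -24944915190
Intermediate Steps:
W(t) = -4 - 5*t (W(t) = -5*t - 4 = -4 - 5*t)
(259814 + (-3*12)*(k + W(2)))*(-23454 - 73851) = (259814 + (-3*12)*(110 + (-4 - 5*2)))*(-23454 - 73851) = (259814 - 36*(110 + (-4 - 10)))*(-97305) = (259814 - 36*(110 - 14))*(-97305) = (259814 - 36*96)*(-97305) = (259814 - 3456)*(-97305) = 256358*(-97305) = -24944915190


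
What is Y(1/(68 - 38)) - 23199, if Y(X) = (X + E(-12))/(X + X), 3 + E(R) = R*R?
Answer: -42167/2 ≈ -21084.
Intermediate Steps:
E(R) = -3 + R**2 (E(R) = -3 + R*R = -3 + R**2)
Y(X) = (141 + X)/(2*X) (Y(X) = (X + (-3 + (-12)**2))/(X + X) = (X + (-3 + 144))/((2*X)) = (X + 141)*(1/(2*X)) = (141 + X)*(1/(2*X)) = (141 + X)/(2*X))
Y(1/(68 - 38)) - 23199 = (141 + 1/(68 - 38))/(2*(1/(68 - 38))) - 23199 = (141 + 1/30)/(2*(1/30)) - 23199 = (1/2)*30*(4231/30) - 23199 = 4231/2 - 23199 = -42167/2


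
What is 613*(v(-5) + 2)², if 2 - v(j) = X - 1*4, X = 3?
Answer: 15325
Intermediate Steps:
v(j) = 3 (v(j) = 2 - (3 - 1*4) = 2 - (3 - 4) = 2 - 1*(-1) = 2 + 1 = 3)
613*(v(-5) + 2)² = 613*(3 + 2)² = 613*5² = 613*25 = 15325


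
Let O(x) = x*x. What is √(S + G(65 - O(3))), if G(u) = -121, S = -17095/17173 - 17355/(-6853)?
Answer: I*√1236005682989/101717 ≈ 10.93*I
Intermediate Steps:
O(x) = x²
S = 156340/101717 (S = -17095*1/17173 - 17355*(-1/6853) = -1315/1321 + 195/77 = 156340/101717 ≈ 1.5370)
√(S + G(65 - O(3))) = √(156340/101717 - 121) = √(-12151417/101717) = I*√1236005682989/101717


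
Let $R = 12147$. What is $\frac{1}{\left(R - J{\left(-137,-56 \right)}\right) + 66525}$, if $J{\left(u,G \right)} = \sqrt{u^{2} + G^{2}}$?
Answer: $\frac{78672}{6189261679} + \frac{\sqrt{21905}}{6189261679} \approx 1.2735 \cdot 10^{-5}$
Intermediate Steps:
$J{\left(u,G \right)} = \sqrt{G^{2} + u^{2}}$
$\frac{1}{\left(R - J{\left(-137,-56 \right)}\right) + 66525} = \frac{1}{\left(12147 - \sqrt{\left(-56\right)^{2} + \left(-137\right)^{2}}\right) + 66525} = \frac{1}{\left(12147 - \sqrt{3136 + 18769}\right) + 66525} = \frac{1}{\left(12147 - \sqrt{21905}\right) + 66525} = \frac{1}{78672 - \sqrt{21905}}$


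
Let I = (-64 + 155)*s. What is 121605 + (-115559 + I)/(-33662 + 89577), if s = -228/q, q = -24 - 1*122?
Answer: 496358255542/4081795 ≈ 1.2160e+5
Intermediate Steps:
q = -146 (q = -24 - 122 = -146)
s = 114/73 (s = -228/(-146) = -228*(-1/146) = 114/73 ≈ 1.5616)
I = 10374/73 (I = (-64 + 155)*(114/73) = 91*(114/73) = 10374/73 ≈ 142.11)
121605 + (-115559 + I)/(-33662 + 89577) = 121605 + (-115559 + 10374/73)/(-33662 + 89577) = 121605 - 8425433/73/55915 = 121605 - 8425433/73*1/55915 = 121605 - 8425433/4081795 = 496358255542/4081795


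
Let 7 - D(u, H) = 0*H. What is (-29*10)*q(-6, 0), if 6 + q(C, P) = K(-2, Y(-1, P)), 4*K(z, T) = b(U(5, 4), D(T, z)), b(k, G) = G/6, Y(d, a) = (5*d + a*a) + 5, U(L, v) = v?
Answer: 19865/12 ≈ 1655.4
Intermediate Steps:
D(u, H) = 7 (D(u, H) = 7 - 0*H = 7 - 1*0 = 7 + 0 = 7)
Y(d, a) = 5 + a**2 + 5*d (Y(d, a) = (5*d + a**2) + 5 = (a**2 + 5*d) + 5 = 5 + a**2 + 5*d)
b(k, G) = G/6 (b(k, G) = G*(1/6) = G/6)
K(z, T) = 7/24 (K(z, T) = ((1/6)*7)/4 = (1/4)*(7/6) = 7/24)
q(C, P) = -137/24 (q(C, P) = -6 + 7/24 = -137/24)
(-29*10)*q(-6, 0) = -29*10*(-137/24) = -290*(-137/24) = 19865/12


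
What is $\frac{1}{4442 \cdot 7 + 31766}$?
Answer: $\frac{1}{62860} \approx 1.5908 \cdot 10^{-5}$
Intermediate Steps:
$\frac{1}{4442 \cdot 7 + 31766} = \frac{1}{31094 + 31766} = \frac{1}{62860}$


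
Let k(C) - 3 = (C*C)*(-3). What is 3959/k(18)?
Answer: -3959/969 ≈ -4.0857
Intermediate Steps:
k(C) = 3 - 3*C² (k(C) = 3 + (C*C)*(-3) = 3 + C²*(-3) = 3 - 3*C²)
3959/k(18) = 3959/(3 - 3*18²) = 3959/(3 - 3*324) = 3959/(3 - 972) = 3959/(-969) = 3959*(-1/969) = -3959/969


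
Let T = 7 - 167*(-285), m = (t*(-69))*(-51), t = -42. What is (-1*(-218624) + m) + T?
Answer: 118428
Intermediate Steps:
m = -147798 (m = -42*(-69)*(-51) = 2898*(-51) = -147798)
T = 47602 (T = 7 + 47595 = 47602)
(-1*(-218624) + m) + T = (-1*(-218624) - 147798) + 47602 = (218624 - 147798) + 47602 = 70826 + 47602 = 118428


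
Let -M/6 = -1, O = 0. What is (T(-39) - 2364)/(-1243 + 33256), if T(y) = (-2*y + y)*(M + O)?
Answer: -710/10671 ≈ -0.066535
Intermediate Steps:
M = 6 (M = -6*(-1) = 6)
T(y) = -6*y (T(y) = (-2*y + y)*(6 + 0) = -y*6 = -6*y)
(T(-39) - 2364)/(-1243 + 33256) = (-6*(-39) - 2364)/(-1243 + 33256) = (234 - 2364)/32013 = -2130*1/32013 = -710/10671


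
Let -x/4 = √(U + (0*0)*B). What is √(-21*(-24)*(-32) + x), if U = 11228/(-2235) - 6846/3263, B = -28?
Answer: 2*√(-214441939224676800 - 7292805*I*√378772057916070)/7292805 ≈ 0.042028 - 127.0*I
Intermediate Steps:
U = -51937774/7292805 (U = 11228*(-1/2235) - 6846*1/3263 = -11228/2235 - 6846/3263 = -51937774/7292805 ≈ -7.1218)
x = -4*I*√378772057916070/7292805 (x = -4*√(-51937774/7292805 + (0*0)*(-28)) = -4*√(-51937774/7292805 + 0*(-28)) = -4*√(-51937774/7292805 + 0) = -4*I*√378772057916070/7292805 ≈ -10.675*I)
√(-21*(-24)*(-32) + x) = √(-21*(-24)*(-32) - 4*I*√378772057916070/7292805) = √(504*(-32) - 4*I*√378772057916070/7292805) = √(-16128 - 4*I*√378772057916070/7292805)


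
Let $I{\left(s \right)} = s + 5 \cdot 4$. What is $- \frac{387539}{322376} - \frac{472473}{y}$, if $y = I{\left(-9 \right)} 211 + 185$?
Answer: $- \frac{76642564291}{403937128} \approx -189.74$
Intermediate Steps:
$I{\left(s \right)} = 20 + s$ ($I{\left(s \right)} = s + 20 = 20 + s$)
$y = 2506$ ($y = \left(20 - 9\right) 211 + 185 = 11 \cdot 211 + 185 = 2321 + 185 = 2506$)
$- \frac{387539}{322376} - \frac{472473}{y} = - \frac{387539}{322376} - \frac{472473}{2506} = - \frac{76642564291}{403937128}$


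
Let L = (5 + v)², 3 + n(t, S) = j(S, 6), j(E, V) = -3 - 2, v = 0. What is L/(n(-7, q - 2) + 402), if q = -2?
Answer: 25/394 ≈ 0.063452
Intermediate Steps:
j(E, V) = -5
n(t, S) = -8 (n(t, S) = -3 - 5 = -8)
L = 25 (L = (5 + 0)² = 5² = 25)
L/(n(-7, q - 2) + 402) = 25/(-8 + 402) = 25/394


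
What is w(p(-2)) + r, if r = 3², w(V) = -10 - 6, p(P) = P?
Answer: -7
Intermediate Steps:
w(V) = -16
r = 9
w(p(-2)) + r = -16 + 9 = -7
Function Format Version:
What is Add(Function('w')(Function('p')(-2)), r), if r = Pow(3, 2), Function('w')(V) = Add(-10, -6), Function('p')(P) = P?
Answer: -7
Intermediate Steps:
Function('w')(V) = -16
r = 9
Add(Function('w')(Function('p')(-2)), r) = Add(-16, 9) = -7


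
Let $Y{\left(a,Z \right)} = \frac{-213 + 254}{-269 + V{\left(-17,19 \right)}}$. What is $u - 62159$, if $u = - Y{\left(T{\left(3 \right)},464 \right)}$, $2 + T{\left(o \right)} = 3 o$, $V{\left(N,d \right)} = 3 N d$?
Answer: $- \frac{76952801}{1238} \approx -62159.0$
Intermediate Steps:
$V{\left(N,d \right)} = 3 N d$
$T{\left(o \right)} = -2 + 3 o$
$Y{\left(a,Z \right)} = - \frac{41}{1238}$ ($Y{\left(a,Z \right)} = \frac{-213 + 254}{-269 + 3 \left(-17\right) 19} = \frac{41}{-269 - 969} = \frac{41}{-1238} = 41 \left(- \frac{1}{1238}\right) = - \frac{41}{1238}$)
$u = \frac{41}{1238}$ ($u = \left(-1\right) \left(- \frac{41}{1238}\right) = \frac{41}{1238} \approx 0.033118$)
$u - 62159 = \frac{41}{1238} - 62159 = - \frac{76952801}{1238}$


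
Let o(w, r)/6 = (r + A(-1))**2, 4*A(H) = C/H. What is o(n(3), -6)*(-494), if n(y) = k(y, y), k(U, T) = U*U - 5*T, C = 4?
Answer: -145236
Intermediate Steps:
A(H) = 1/H (A(H) = (4/H)/4 = 1/H)
k(U, T) = U**2 - 5*T
n(y) = y**2 - 5*y
o(w, r) = 6*(-1 + r)**2 (o(w, r) = 6*(r + 1/(-1))**2 = 6*(r - 1)**2 = 6*(-1 + r)**2)
o(n(3), -6)*(-494) = (6*(-1 - 6)**2)*(-494) = (6*(-7)**2)*(-494) = (6*49)*(-494) = 294*(-494) = -145236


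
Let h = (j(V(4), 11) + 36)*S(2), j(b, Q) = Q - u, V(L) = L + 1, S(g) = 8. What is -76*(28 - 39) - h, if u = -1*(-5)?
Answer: 500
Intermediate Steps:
u = 5
V(L) = 1 + L
j(b, Q) = -5 + Q (j(b, Q) = Q - 1*5 = Q - 5 = -5 + Q)
h = 336 (h = ((-5 + 11) + 36)*8 = (6 + 36)*8 = 42*8 = 336)
-76*(28 - 39) - h = -76*(28 - 39) - 1*336 = -76*(-11) - 336 = 836 - 336 = 500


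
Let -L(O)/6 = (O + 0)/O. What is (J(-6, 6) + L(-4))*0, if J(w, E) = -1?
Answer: 0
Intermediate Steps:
L(O) = -6 (L(O) = -6*(O + 0)/O = -6*O/O = -6*1 = -6)
(J(-6, 6) + L(-4))*0 = (-1 - 6)*0 = -7*0 = 0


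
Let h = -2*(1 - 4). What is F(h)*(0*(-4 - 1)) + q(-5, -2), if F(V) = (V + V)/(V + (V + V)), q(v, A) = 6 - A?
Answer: 8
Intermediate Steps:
h = 6 (h = -2*(-3) = 6)
F(V) = 2/3 (F(V) = (2*V)/(V + 2*V) = (2*V)/((3*V)) = (2*V)*(1/(3*V)) = 2/3)
F(h)*(0*(-4 - 1)) + q(-5, -2) = 2*(0*(-4 - 1))/3 + (6 - 1*(-2)) = 2*(0*(-5))/3 + (6 + 2) = (2/3)*0 + 8 = 0 + 8 = 8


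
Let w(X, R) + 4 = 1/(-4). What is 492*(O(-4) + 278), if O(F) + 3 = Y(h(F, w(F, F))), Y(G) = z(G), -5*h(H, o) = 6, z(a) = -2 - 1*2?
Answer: 133332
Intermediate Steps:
z(a) = -4 (z(a) = -2 - 2 = -4)
w(X, R) = -17/4 (w(X, R) = -4 + 1/(-4) = -4 - ¼ = -17/4)
h(H, o) = -6/5 (h(H, o) = -⅕*6 = -6/5)
Y(G) = -4
O(F) = -7 (O(F) = -3 - 4 = -7)
492*(O(-4) + 278) = 492*(-7 + 278) = 492*271 = 133332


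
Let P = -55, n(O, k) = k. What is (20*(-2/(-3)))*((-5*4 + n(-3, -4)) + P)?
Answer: -3160/3 ≈ -1053.3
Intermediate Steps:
(20*(-2/(-3)))*((-5*4 + n(-3, -4)) + P) = (20*(-2/(-3)))*((-5*4 - 4) - 55) = (20*(-2*(-⅓)))*((-20 - 4) - 55) = (20*(⅔))*(-24 - 55) = (40/3)*(-79) = -3160/3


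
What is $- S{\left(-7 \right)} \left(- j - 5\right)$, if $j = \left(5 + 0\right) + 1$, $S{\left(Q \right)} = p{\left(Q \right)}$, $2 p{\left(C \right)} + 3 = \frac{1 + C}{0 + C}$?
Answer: $- \frac{165}{14} \approx -11.786$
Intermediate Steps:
$p{\left(C \right)} = - \frac{3}{2} + \frac{1 + C}{2 C}$ ($p{\left(C \right)} = - \frac{3}{2} + \frac{\left(1 + C\right) \frac{1}{0 + C}}{2} = - \frac{3}{2} + \frac{\left(1 + C\right) \frac{1}{C}}{2} = - \frac{3}{2} + \frac{\frac{1}{C} \left(1 + C\right)}{2} = - \frac{3}{2} + \frac{1 + C}{2 C}$)
$S{\left(Q \right)} = \frac{\frac{1}{2} - Q}{Q}$
$j = 6$ ($j = 5 + 1 = 6$)
$- S{\left(-7 \right)} \left(- j - 5\right) = - \frac{\frac{1}{2} - -7}{-7} \left(\left(-1\right) 6 - 5\right) = - - \frac{\frac{1}{2} + 7}{7} \left(-6 - 5\right) = - \left(- \frac{1}{7}\right) \frac{15}{2} \left(-11\right) = - \frac{\left(-15\right) \left(-11\right)}{14} = \left(-1\right) \frac{165}{14} = - \frac{165}{14}$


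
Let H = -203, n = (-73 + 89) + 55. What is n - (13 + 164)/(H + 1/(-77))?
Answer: 1123501/15632 ≈ 71.872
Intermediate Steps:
n = 71 (n = 16 + 55 = 71)
n - (13 + 164)/(H + 1/(-77)) = 71 - (13 + 164)/(-203 + 1/(-77)) = 71 - 177/(-203 - 1/77) = 71 - 177/(-15632/77) = 71 - 177*(-77)/15632 = 71 - 1*(-13629/15632) = 71 + 13629/15632 = 1123501/15632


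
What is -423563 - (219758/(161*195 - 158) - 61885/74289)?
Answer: -982920074411876/2320565493 ≈ -4.2357e+5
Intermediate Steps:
-423563 - (219758/(161*195 - 158) - 61885/74289) = -423563 - (219758/(31395 - 158) - 61885*1/74289) = -423563 - (219758/31237 - 61885/74289) = -423563 - 1*14392500317/2320565493 = -423563 - 14392500317/2320565493 = -982920074411876/2320565493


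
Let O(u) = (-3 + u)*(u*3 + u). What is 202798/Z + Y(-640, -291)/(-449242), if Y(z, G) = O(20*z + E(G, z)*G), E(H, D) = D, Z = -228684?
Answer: -404649785227547/1510800846 ≈ -2.6784e+5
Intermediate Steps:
O(u) = 4*u*(-3 + u) (O(u) = (-3 + u)*(3*u + u) = (-3 + u)*(4*u) = 4*u*(-3 + u))
Y(z, G) = 4*(20*z + G*z)*(-3 + 20*z + G*z) (Y(z, G) = 4*(20*z + z*G)*(-3 + (20*z + z*G)) = 4*(20*z + G*z)*(-3 + (20*z + G*z)) = 4*(20*z + G*z)*(-3 + 20*z + G*z))
202798/Z + Y(-640, -291)/(-449242) = 202798/(-228684) + (4*(-640)*(20 - 291)*(-3 + 20*(-640) - 291*(-640)))/(-449242) = 202798*(-1/228684) + (4*(-640)*(-271)*(-3 - 12800 + 186240))*(-1/449242) = -101399/114342 + (4*(-640)*(-271)*173437)*(-1/449242) = -101399/114342 + 120323653120*(-1/449242) = -101399/114342 - 60161826560/224621 = -404649785227547/1510800846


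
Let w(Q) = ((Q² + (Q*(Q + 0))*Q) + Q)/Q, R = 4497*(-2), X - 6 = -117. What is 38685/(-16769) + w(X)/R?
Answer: -552699149/150820386 ≈ -3.6646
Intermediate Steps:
X = -111 (X = 6 - 117 = -111)
R = -8994
w(Q) = (Q + Q² + Q³)/Q (w(Q) = ((Q² + (Q*Q)*Q) + Q)/Q = ((Q² + Q²*Q) + Q)/Q = ((Q² + Q³) + Q)/Q = (Q + Q² + Q³)/Q)
38685/(-16769) + w(X)/R = 38685/(-16769) + (1 - 111 + (-111)²)/(-8994) = 38685*(-1/16769) + (1 - 111 + 12321)*(-1/8994) = -38685/16769 + 12211*(-1/8994) = -38685/16769 - 12211/8994 = -552699149/150820386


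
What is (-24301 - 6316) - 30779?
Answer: -61396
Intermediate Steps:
(-24301 - 6316) - 30779 = -30617 - 30779 = -61396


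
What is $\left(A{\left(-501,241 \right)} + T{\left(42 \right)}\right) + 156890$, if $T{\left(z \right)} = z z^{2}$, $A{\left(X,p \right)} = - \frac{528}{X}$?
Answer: $\frac{38573502}{167} \approx 2.3098 \cdot 10^{5}$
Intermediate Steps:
$T{\left(z \right)} = z^{3}$
$\left(A{\left(-501,241 \right)} + T{\left(42 \right)}\right) + 156890 = \left(- \frac{528}{-501} + 42^{3}\right) + 156890 = \left(\left(-528\right) \left(- \frac{1}{501}\right) + 74088\right) + 156890 = \left(\frac{176}{167} + 74088\right) + 156890 = \frac{12372872}{167} + 156890 = \frac{38573502}{167}$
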